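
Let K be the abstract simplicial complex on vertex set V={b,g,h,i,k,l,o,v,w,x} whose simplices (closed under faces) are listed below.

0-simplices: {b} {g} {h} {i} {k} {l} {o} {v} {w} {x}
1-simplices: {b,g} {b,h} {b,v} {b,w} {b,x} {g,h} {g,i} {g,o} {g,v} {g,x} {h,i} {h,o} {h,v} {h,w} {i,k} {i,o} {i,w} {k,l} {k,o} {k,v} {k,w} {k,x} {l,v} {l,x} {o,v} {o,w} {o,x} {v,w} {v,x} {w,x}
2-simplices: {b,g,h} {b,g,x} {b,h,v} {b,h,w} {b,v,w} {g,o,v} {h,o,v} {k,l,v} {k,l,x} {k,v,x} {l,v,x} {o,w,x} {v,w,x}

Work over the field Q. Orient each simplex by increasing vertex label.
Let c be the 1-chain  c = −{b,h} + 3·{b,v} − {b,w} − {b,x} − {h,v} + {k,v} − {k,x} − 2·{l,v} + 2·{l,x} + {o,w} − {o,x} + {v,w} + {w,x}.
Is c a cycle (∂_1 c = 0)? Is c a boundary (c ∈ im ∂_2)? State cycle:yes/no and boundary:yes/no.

cycle:yes boundary:no

n_0=10 n_1=30 n_2=13  [Q]
∂1: piv[bg,bh,bv,bw,bx,gi,go,ik,kl] rk=9  ker:gh,gv,gx,hi,ho,hv,hw,io,iw,ko,kv,kw,kx,lv,lx,ov,ow,ox,vw,vx,wx
∂2: piv[bgh,bgx,bhv,bhw,bvw,gov,hov,klv,klx,kvx,owx,vwx] rk=12  ker:lvx
∂1c = 0
c vs im∂2: residual ≠ 0 ⇒ not boundary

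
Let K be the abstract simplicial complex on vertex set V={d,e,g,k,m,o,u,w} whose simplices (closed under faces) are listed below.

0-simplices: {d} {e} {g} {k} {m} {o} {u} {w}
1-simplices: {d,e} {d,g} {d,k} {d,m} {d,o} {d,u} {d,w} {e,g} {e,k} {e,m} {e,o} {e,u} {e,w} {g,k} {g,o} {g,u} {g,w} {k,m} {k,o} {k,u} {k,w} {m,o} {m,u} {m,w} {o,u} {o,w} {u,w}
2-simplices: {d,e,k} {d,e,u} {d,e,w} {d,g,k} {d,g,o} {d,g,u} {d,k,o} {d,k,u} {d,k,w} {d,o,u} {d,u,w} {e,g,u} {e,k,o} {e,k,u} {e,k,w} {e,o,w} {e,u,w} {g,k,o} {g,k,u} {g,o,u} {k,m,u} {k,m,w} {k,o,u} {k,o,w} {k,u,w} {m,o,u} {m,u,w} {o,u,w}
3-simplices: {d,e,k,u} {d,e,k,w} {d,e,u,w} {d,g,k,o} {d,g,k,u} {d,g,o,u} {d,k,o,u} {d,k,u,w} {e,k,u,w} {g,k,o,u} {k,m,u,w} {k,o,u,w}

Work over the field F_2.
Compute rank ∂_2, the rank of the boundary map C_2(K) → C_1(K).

rank∂_2=17

n_0=8 n_1=27 n_2=28 n_3=12  [Z2]
∂1: piv[de,dg,dk,dm,do,du,dw] rk=7  ker:eg,ek,em,eo,eu,ew,gk,go,gu,gw,km,ko,ku,kw,mo,mu,mw,ou,ow,uw
∂2: piv[dek,deu,dew,dgk,dgo,dgu,dko,dku,dkw,dou,duw,egu,eko,eow,kmu,kmw,mou] rk=17  ker:eku,ekw,euw,gko,gku,gou,kou,kow,kuw,muw,ouw
∂3: piv[deku,dekw,deuw,dgko,dgku,dgou,dkou,dkuw,kmuw,kouw] rk=10  ker:ekuw,gkou
rk∂_2=17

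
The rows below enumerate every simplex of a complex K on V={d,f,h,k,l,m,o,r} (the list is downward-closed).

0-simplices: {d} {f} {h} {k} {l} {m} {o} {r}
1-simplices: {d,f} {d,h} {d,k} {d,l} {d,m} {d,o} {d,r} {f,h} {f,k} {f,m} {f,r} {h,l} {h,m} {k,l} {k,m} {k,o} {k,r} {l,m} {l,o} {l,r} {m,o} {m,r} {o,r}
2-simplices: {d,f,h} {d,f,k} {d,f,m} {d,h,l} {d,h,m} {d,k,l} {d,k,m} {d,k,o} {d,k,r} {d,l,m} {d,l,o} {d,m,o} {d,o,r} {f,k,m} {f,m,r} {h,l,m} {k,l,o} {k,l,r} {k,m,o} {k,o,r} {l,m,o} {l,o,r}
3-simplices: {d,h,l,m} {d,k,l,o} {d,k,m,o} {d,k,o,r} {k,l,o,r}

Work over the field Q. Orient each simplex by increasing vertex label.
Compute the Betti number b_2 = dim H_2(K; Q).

n_0=8 n_1=23 n_2=22 n_3=5  [Q]
∂1: piv[df,dh,dk,dl,dm,do,dr] rk=7  ker:fh,fk,fm,fr,hl,hm,kl,km,ko,kr,lm,lo,lr,mo,mr,or
∂2: piv[dfh,dfk,dfm,dhl,dhm,dkl,dkm,dko,dkr,dlm,dlo,dmo,dor,fmr,klr] rk=15  ker:fkm,hlm,klo,kmo,kor,lmo,lor
∂3: piv[dhlm,dklo,dkmo,dkor,klor] rk=5
b_2=(22−15)−5=2

b_2=2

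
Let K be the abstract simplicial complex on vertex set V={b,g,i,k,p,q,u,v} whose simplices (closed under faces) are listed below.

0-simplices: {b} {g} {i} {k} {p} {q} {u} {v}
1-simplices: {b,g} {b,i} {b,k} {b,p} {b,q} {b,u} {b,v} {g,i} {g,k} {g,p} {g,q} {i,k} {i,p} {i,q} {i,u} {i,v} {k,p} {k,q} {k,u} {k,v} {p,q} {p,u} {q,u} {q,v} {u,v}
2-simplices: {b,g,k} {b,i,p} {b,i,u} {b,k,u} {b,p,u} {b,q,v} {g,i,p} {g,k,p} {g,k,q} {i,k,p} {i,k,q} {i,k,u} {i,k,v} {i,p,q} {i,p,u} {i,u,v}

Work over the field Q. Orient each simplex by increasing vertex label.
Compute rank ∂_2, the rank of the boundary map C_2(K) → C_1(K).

rank∂_2=15

n_0=8 n_1=25 n_2=16  [Q]
∂1: piv[bg,bi,bk,bp,bq,bu,bv] rk=7  ker:gi,gk,gp,gq,ik,ip,iq,iu,iv,kp,kq,ku,kv,pq,pu,qu,qv,uv
∂2: piv[bgk,bip,biu,bku,bpu,bqv,gip,gkp,gkq,ikp,ikq,iku,ikv,ipq,iuv] rk=15  ker:ipu
rk∂_2=15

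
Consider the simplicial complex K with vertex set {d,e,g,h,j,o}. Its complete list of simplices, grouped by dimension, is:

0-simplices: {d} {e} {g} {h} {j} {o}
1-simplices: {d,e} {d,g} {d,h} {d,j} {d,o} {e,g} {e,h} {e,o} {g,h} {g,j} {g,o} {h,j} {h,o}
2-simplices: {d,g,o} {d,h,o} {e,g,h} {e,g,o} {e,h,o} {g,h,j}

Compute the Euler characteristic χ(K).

n_0=6 n_1=13 n_2=6
χ=+6−13+6=-1

χ(K)=-1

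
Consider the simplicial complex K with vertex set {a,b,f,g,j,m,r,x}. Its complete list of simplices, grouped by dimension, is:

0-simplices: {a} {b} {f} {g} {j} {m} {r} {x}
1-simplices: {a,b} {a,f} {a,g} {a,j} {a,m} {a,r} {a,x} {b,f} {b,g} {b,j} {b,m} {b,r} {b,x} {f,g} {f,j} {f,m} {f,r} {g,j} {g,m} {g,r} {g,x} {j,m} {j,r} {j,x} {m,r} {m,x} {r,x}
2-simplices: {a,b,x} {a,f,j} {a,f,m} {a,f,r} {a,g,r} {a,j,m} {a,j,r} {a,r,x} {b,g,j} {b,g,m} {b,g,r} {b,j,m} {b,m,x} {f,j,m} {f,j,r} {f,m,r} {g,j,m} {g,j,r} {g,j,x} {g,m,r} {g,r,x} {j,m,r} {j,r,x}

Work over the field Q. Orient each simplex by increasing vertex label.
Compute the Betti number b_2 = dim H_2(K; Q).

b_2=6

n_0=8 n_1=27 n_2=23  [Q]
∂1: piv[ab,af,ag,aj,am,ar,ax] rk=7  ker:bf,bg,bj,bm,br,bx,fg,fj,fm,fr,gj,gm,gr,gx,jm,jr,jx,mr,mx,rx
∂2: piv[abx,afj,afm,afr,agr,ajm,ajr,arx,bgj,bgm,bgr,bjm,bmx,fmr,gjr,gjx,grx] rk=17  ker:fjm,fjr,gjm,gmr,jmr,jrx
b_2=(23−17)−0=6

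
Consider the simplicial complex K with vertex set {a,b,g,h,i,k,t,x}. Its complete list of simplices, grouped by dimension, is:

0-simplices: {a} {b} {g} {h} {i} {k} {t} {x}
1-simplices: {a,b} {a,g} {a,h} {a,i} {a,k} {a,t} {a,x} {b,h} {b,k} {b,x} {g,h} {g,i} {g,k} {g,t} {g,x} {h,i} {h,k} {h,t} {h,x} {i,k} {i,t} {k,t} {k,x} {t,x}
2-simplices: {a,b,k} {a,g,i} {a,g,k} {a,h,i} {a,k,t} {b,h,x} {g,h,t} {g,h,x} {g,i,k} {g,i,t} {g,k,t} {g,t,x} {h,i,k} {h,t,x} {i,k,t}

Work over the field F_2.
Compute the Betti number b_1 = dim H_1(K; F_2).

b_1=4

n_0=8 n_1=24 n_2=15  [Z2]
∂1: piv[ab,ag,ah,ai,ak,at,ax] rk=7  ker:bh,bk,bx,gh,gi,gk,gt,gx,hi,hk,ht,hx,ik,it,kt,kx,tx
∂2: piv[abk,agi,agk,ahi,akt,bhx,ght,ghx,gik,git,gkt,gtx,hik] rk=13  ker:htx,ikt
b_1=(24−7)−13=4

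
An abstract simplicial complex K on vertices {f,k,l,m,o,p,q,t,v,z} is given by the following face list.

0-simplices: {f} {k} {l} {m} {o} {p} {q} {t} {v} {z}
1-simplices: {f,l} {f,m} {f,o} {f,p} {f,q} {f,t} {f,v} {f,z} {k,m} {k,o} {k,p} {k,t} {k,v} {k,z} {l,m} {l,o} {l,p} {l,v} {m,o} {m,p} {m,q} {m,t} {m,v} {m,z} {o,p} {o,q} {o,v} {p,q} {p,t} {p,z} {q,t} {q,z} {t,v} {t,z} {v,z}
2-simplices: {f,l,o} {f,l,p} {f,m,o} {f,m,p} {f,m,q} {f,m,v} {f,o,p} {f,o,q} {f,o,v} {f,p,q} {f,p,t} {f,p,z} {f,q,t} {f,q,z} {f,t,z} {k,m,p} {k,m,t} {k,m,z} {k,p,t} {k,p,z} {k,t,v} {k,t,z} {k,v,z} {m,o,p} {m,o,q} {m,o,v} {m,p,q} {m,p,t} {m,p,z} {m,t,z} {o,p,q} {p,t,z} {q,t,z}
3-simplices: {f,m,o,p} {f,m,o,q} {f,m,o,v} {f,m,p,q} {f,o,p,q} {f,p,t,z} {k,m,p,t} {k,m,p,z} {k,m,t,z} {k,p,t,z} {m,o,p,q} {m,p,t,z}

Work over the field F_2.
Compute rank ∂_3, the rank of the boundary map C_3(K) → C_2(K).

n_0=10 n_1=35 n_2=33 n_3=12  [Z2]
∂1: piv[fl,fm,fo,fp,fq,ft,fv,fz,km] rk=9  ker:ko,kp,kt,kv,kz,lm,lo,lp,lv,mo,mp,mq,mt,mv,mz,op,oq,ov,pq,pt,pz,qt,qz,tv,tz,vz
∂2: piv[flo,flp,fmo,fmp,fmq,fmv,fop,foq,fov,fpq,fpt,fpz,fqt,fqz,ftz,kmp,kmt,kmz,kpt,kpz,ktv,kvz] rk=22  ker:ktz,mop,moq,mov,mpq,mpt,mpz,mtz,opq,ptz,qtz
∂3: piv[fmop,fmoq,fmov,fmpq,fopq,fptz,kmpt,kmpz,kmtz,kptz] rk=10  ker:mopq,mptz
rk∂_3=10

rank∂_3=10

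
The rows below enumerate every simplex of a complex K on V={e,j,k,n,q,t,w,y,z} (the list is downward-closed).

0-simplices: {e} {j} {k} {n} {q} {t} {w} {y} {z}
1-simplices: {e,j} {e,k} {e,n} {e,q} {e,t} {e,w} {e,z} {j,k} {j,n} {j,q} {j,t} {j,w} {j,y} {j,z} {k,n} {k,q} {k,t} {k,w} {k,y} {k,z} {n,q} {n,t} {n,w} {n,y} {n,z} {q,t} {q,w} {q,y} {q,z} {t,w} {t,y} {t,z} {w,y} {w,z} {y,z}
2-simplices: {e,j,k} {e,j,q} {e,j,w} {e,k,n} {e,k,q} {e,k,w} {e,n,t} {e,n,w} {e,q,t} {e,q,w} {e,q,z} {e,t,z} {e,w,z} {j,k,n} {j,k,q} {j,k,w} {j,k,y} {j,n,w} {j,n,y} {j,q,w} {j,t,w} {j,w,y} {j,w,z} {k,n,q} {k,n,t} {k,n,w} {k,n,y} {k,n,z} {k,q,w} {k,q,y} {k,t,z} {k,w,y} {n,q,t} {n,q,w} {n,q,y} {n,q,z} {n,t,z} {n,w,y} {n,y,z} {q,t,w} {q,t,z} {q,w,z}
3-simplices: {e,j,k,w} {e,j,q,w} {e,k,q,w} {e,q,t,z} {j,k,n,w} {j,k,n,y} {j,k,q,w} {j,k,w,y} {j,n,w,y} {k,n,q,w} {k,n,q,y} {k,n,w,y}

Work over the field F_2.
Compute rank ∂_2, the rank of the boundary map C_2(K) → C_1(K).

n_0=9 n_1=35 n_2=42 n_3=12  [Z2]
∂1: piv[ej,ek,en,eq,et,ew,ez,jy] rk=8  ker:jk,jn,jq,jt,jw,jz,kn,kq,kt,kw,ky,kz,nq,nt,nw,ny,nz,qt,qw,qy,qz,tw,ty,tz,wy,wz,yz
∂2: piv[ejk,ejq,ejw,ekn,ekq,ekw,ent,enw,eqt,eqw,eqz,etz,ewz,jkn,jky,jny,jtw,jwy,jwz,knq,knt,knz,kqy,ktz,nyz,qtw] rk=26  ker:jkq,jkw,jnw,jqw,knw,kny,kqw,kwy,nqt,nqw,nqy,nqz,ntz,nwy,qtz,qwz
∂3: piv[ejkw,ejqw,ekqw,eqtz,jknw,jkny,jkqw,jkwy,jnwy,knqw,knqy] rk=11  ker:knwy
rk∂_2=26

rank∂_2=26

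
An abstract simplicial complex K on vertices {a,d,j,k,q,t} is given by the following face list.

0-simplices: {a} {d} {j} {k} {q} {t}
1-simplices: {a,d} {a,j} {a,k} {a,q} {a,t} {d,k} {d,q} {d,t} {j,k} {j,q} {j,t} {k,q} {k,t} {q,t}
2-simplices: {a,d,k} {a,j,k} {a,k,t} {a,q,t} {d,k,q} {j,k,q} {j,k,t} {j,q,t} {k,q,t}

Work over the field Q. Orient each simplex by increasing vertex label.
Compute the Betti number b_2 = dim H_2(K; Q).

b_2=1

n_0=6 n_1=14 n_2=9  [Q]
∂1: piv[ad,aj,ak,aq,at] rk=5  ker:dk,dq,dt,jk,jq,jt,kq,kt,qt
∂2: piv[adk,ajk,akt,aqt,dkq,jkq,jkt,jqt] rk=8  ker:kqt
b_2=(9−8)−0=1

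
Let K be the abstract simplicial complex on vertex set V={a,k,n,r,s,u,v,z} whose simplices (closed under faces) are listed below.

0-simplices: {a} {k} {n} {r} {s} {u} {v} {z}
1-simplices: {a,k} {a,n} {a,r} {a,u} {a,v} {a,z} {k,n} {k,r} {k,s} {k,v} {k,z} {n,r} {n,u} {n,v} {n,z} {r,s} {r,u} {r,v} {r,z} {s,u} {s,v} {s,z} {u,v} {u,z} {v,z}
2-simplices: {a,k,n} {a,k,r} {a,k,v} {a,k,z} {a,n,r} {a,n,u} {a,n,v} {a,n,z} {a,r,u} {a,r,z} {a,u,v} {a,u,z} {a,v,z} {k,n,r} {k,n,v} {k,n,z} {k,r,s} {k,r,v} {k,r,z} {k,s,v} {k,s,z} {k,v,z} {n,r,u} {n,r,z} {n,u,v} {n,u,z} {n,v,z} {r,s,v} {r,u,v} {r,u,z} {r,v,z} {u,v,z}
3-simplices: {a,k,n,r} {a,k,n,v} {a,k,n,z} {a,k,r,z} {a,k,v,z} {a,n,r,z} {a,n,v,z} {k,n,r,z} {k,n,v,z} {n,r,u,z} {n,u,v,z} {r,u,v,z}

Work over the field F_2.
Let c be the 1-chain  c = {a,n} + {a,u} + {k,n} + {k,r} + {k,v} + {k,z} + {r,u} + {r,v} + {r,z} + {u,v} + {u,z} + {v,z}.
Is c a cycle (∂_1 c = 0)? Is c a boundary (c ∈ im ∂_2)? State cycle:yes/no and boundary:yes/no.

cycle:yes boundary:yes

n_0=8 n_1=25 n_2=32 n_3=12  [Z2]
∂1: piv[ak,an,ar,au,av,az,ks] rk=7  ker:kn,kr,kv,kz,nr,nu,nv,nz,rs,ru,rv,rz,su,sv,sz,uv,uz,vz
∂2: piv[akn,akr,akv,akz,anr,anu,anv,anz,aru,arz,auv,auz,avz,krs,krv,ksv,ksz] rk=17  ker:knr,knv,knz,krz,kvz,nru,nrz,nuv,nuz,nvz,rsv,ruv,ruz,rvz,uvz
∂3: piv[aknr,aknv,aknz,akrz,akvz,anrz,anvz,nruz,nuvz,ruvz] rk=10  ker:knrz,knvz
∂1c = 0
c vs im∂2: reduces to 0 ⇒ boundary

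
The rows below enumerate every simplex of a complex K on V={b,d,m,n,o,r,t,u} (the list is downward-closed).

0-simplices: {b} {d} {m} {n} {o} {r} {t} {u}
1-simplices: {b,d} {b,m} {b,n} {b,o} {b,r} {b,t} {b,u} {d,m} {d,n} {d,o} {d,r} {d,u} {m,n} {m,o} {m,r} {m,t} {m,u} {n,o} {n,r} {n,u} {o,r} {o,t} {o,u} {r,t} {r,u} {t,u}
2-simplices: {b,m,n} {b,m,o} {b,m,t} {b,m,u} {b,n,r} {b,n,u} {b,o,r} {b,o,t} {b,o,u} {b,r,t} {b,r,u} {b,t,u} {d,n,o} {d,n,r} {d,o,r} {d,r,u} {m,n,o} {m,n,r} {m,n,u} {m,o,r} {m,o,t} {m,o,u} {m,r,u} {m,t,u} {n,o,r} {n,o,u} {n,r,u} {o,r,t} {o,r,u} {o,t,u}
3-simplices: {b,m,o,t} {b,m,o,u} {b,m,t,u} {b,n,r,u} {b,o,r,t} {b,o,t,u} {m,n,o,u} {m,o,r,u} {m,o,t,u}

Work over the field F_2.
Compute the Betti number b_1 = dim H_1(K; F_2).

n_0=8 n_1=26 n_2=30 n_3=9  [Z2]
∂1: piv[bd,bm,bn,bo,br,bt,bu] rk=7  ker:dm,dn,do,dr,du,mn,mo,mr,mt,mu,no,nr,nu,or,ot,ou,rt,ru,tu
∂2: piv[bmn,bmo,bmt,bmu,bnr,bnu,bor,bot,bou,brt,bru,btu,dno,dnr,dor,dru,mnr] rk=17  ker:mno,mnu,mor,mot,mou,mru,mtu,nor,nou,nru,ort,oru,otu
∂3: piv[bmot,bmou,bmtu,bnru,bort,botu,mnou,moru] rk=8  ker:motu
b_1=(26−7)−17=2

b_1=2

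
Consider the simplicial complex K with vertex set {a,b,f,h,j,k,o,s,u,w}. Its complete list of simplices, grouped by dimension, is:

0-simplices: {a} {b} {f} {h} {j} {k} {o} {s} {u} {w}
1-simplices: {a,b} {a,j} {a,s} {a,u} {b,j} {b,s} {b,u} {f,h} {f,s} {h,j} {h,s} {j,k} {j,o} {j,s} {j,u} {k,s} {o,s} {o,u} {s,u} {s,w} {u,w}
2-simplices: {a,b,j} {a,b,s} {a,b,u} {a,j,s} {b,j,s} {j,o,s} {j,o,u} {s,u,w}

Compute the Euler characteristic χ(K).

χ(K)=-3

n_0=10 n_1=21 n_2=8
χ=+10−21+8=-3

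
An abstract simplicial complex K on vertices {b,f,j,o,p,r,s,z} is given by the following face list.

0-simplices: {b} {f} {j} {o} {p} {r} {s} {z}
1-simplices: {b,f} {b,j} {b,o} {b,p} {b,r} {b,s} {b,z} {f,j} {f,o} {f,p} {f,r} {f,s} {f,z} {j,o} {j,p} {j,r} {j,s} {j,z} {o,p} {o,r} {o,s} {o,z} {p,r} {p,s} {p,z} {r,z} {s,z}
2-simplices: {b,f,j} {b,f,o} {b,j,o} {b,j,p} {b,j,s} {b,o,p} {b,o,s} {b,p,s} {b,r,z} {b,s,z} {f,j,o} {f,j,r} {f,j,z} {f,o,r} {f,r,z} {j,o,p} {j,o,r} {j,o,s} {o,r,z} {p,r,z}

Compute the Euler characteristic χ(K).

n_0=8 n_1=27 n_2=20
χ=+8−27+20=1

χ(K)=1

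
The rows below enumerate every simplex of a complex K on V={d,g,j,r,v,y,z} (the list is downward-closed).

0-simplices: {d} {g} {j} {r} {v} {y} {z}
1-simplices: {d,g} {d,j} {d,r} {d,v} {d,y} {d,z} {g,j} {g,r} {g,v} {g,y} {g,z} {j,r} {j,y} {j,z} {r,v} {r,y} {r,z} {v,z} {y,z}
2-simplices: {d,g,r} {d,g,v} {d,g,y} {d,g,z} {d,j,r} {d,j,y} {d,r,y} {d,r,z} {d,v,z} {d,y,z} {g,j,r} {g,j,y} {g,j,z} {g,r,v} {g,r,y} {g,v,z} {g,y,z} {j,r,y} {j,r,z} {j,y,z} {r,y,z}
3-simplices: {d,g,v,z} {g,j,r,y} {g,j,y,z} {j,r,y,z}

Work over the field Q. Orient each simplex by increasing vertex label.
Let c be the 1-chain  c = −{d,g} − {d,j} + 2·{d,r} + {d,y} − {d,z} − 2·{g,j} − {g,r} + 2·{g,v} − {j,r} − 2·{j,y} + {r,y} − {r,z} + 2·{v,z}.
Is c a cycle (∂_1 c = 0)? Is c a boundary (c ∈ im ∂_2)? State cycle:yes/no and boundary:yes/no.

cycle:yes boundary:yes

n_0=7 n_1=19 n_2=21 n_3=4  [Q]
∂1: piv[dg,dj,dr,dv,dy,dz] rk=6  ker:gj,gr,gv,gy,gz,jr,jy,jz,rv,ry,rz,vz,yz
∂2: piv[dgr,dgv,dgy,dgz,djr,djy,dry,drz,dvz,dyz,gjr,gjz,grv] rk=13  ker:gjy,gry,gvz,gyz,jry,jrz,jyz,ryz
∂3: piv[dgvz,gjry,gjyz,jryz] rk=4
∂1c = 0
c vs im∂2: reduces to 0 ⇒ boundary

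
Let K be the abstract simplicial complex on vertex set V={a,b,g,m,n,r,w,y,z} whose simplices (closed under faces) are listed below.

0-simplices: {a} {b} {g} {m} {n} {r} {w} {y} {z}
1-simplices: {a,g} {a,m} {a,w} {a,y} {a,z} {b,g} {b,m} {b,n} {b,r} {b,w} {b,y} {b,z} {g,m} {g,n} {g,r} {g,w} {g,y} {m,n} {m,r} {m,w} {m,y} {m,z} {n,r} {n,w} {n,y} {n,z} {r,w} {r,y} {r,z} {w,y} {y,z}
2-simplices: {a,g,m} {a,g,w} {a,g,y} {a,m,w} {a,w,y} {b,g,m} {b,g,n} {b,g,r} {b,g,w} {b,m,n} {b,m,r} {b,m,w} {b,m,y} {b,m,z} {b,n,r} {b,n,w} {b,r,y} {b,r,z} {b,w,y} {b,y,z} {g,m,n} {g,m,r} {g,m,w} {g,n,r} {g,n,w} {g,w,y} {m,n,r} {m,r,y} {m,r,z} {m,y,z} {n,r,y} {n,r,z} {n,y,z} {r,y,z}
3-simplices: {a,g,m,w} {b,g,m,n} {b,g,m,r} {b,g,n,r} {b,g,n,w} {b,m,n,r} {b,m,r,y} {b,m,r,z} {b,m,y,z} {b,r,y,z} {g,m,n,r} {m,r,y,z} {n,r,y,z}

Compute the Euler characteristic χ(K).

n_0=9 n_1=31 n_2=34 n_3=13
χ=+9−31+34−13=-1

χ(K)=-1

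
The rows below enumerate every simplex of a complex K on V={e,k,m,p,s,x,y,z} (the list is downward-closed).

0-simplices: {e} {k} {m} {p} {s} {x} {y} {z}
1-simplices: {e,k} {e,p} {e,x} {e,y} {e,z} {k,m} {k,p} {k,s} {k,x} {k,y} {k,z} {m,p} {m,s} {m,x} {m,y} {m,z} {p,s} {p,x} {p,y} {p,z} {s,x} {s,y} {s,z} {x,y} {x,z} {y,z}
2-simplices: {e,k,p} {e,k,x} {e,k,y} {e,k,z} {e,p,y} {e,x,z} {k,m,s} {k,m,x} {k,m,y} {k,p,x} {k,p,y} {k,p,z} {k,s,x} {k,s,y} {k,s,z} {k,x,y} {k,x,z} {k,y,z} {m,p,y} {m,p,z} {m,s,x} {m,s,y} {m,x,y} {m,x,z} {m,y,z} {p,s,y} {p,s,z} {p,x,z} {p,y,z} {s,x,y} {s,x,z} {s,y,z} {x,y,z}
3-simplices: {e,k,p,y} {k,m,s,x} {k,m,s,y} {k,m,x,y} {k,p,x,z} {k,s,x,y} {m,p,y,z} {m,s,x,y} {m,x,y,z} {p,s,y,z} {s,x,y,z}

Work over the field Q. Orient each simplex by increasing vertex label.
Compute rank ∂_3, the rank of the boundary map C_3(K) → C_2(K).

rank∂_3=10

n_0=8 n_1=26 n_2=33 n_3=11  [Q]
∂1: piv[ek,ep,ex,ey,ez,km,ks] rk=7  ker:kp,kx,ky,kz,mp,ms,mx,my,mz,ps,px,py,pz,sx,sy,sz,xy,xz,yz
∂2: piv[ekp,ekx,eky,ekz,epy,exz,kms,kmx,kmy,kpx,kpz,ksx,ksy,ksz,kxy,kyz,mpy,mpz,psy] rk=19  ker:kpy,kxz,msx,msy,mxy,mxz,myz,psz,pxz,pyz,sxy,sxz,syz,xyz
∂3: piv[ekpy,kmsx,kmsy,kmxy,kpxz,ksxy,mpyz,mxyz,psyz,sxyz] rk=10  ker:msxy
rk∂_3=10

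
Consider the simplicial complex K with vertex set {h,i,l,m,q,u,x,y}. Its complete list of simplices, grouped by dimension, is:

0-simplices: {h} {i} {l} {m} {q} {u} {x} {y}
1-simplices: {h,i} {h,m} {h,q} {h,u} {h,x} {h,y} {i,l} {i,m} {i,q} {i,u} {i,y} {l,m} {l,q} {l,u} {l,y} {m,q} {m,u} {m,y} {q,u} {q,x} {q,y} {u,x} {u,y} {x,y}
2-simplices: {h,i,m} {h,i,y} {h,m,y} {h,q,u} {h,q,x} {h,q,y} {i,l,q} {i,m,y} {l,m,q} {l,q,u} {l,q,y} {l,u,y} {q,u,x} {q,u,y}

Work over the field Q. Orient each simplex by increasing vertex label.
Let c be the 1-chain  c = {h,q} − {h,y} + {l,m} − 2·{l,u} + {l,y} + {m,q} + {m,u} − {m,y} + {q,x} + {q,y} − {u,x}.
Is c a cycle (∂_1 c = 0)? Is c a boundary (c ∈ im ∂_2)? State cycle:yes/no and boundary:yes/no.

n_0=8 n_1=24 n_2=14  [Q]
∂1: piv[hi,hm,hq,hu,hx,hy,il] rk=7  ker:im,iq,iu,iy,lm,lq,lu,ly,mq,mu,my,qu,qx,qy,ux,uy,xy
∂2: piv[him,hiy,hmy,hqu,hqx,hqy,ilq,lmq,lqu,lqy,luy,qux] rk=12  ker:imy,quy
∂1c = 0
c vs im∂2: residual ≠ 0 ⇒ not boundary

cycle:yes boundary:no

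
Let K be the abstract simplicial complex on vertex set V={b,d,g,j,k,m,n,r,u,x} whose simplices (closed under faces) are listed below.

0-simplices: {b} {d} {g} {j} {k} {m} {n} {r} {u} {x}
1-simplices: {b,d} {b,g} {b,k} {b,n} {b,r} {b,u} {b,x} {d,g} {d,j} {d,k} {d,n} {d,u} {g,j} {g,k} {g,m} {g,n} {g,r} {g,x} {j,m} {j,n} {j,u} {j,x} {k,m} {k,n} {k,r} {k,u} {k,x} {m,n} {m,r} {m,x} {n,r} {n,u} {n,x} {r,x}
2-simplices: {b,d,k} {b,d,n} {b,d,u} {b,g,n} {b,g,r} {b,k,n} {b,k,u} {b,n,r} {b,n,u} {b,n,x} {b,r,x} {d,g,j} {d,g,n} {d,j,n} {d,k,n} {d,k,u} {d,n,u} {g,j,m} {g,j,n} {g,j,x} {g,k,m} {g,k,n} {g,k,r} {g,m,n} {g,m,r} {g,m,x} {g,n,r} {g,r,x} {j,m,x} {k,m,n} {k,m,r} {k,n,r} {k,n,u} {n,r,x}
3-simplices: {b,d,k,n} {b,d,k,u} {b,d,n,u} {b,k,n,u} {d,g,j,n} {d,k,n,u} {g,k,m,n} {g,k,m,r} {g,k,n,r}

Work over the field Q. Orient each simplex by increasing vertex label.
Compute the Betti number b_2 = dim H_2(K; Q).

n_0=10 n_1=34 n_2=34 n_3=9  [Q]
∂1: piv[bd,bg,bk,bn,br,bu,bx,dj,gm] rk=9  ker:dg,dk,dn,du,gj,gk,gn,gr,gx,jm,jn,ju,jx,km,kn,kr,ku,kx,mn,mr,mx,nr,nu,nx,rx
∂2: piv[bdk,bdn,bdu,bgn,bgr,bkn,bku,bnr,bnu,bnx,brx,dgj,dgn,djn,gjm,gjx,gkm,gkn,gkr,gmn,gmr,gmx,grx] rk=23  ker:dkn,dku,dnu,gjn,gnr,jmx,kmn,kmr,knr,knu,nrx
∂3: piv[bdkn,bdku,bdnu,bknu,dgjn,gkmn,gkmr,gknr] rk=8  ker:dknu
b_2=(34−23)−8=3

b_2=3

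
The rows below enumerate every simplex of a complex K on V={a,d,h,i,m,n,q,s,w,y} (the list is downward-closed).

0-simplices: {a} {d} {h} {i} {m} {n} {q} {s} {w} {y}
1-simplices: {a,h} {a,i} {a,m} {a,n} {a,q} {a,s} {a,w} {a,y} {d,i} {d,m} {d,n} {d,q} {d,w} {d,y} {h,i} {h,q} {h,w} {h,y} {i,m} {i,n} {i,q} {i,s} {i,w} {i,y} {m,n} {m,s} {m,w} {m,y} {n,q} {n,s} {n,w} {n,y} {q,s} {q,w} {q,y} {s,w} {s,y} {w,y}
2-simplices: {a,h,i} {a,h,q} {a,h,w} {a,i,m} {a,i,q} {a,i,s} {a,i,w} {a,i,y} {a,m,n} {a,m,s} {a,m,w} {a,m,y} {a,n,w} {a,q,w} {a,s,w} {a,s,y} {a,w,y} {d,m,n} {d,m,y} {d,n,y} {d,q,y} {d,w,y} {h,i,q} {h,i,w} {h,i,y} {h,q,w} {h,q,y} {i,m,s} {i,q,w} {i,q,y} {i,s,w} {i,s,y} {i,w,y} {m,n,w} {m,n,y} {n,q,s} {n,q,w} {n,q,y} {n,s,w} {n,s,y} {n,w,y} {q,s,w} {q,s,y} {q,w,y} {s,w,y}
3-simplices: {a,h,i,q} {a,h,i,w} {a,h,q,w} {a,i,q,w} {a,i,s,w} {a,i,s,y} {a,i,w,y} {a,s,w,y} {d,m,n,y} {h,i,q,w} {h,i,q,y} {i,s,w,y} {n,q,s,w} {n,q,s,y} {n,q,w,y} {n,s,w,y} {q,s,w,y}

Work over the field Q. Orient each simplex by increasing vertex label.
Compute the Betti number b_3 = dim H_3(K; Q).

n_0=10 n_1=38 n_2=45 n_3=17  [Q]
∂1: piv[ah,ai,am,an,aq,as,aw,ay,di] rk=9  ker:dm,dn,dq,dw,dy,hi,hq,hw,hy,im,in,iq,is,iw,iy,mn,ms,mw,my,nq,ns,nw,ny,qs,qw,qy,sw,sy,wy
∂2: piv[ahi,ahq,ahw,aim,aiq,ais,aiw,aiy,amn,ams,amw,amy,anw,aqw,asw,asy,awy,dmn,dmy,dny,dqy,dwy,hiy,hqy,nqs,nqw,nsw] rk=27  ker:hiq,hiw,hqw,ims,iqw,iqy,isw,isy,iwy,mnw,mny,nqy,nsy,nwy,qsw,qsy,qwy,swy
∂3: piv[ahiq,ahiw,ahqw,aiqw,aisw,aisy,aiwy,aswy,dmny,hiqy,nqsw,nqsy,nqwy,nswy] rk=14  ker:hiqw,iswy,qswy
b_3=(17−14)−0=3

b_3=3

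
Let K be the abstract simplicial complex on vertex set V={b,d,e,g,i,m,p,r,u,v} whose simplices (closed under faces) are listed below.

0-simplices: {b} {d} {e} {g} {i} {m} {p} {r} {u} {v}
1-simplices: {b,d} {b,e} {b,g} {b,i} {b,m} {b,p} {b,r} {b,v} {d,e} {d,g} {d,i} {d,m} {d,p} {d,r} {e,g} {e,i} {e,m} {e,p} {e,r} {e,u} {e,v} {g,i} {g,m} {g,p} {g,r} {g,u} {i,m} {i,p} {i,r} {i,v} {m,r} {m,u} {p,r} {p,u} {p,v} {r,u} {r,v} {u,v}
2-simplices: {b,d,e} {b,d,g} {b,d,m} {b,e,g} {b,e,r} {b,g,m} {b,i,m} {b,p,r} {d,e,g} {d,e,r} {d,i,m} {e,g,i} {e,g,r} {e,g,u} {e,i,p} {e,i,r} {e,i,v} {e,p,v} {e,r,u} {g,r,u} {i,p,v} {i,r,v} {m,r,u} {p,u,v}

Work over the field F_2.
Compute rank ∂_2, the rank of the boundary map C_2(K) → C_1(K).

n_0=10 n_1=38 n_2=24  [Z2]
∂1: piv[bd,be,bg,bi,bm,bp,br,bv,eu] rk=9  ker:de,dg,di,dm,dp,dr,eg,ei,em,ep,er,ev,gi,gm,gp,gr,gu,im,ip,ir,iv,mr,mu,pr,pu,pv,ru,rv,uv
∂2: piv[bde,bdg,bdm,beg,ber,bgm,bim,bpr,der,dim,egi,egr,egu,eip,eir,eiv,epv,eru,irv,mru,puv] rk=21  ker:deg,gru,ipv
rk∂_2=21

rank∂_2=21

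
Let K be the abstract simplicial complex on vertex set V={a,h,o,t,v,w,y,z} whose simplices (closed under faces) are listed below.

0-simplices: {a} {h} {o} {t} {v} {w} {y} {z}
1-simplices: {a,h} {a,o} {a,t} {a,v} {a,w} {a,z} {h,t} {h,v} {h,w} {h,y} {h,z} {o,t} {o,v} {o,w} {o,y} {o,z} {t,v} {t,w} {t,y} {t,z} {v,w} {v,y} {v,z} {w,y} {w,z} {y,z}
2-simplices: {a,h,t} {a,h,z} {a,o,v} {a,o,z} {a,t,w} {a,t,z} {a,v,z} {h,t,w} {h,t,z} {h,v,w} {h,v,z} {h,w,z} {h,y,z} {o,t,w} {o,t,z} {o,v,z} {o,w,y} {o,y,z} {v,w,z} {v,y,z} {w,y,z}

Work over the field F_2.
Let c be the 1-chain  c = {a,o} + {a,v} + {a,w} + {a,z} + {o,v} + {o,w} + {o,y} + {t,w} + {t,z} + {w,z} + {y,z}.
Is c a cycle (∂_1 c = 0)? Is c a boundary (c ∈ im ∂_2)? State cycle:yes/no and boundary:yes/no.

cycle:yes boundary:yes

n_0=8 n_1=26 n_2=21  [Z2]
∂1: piv[ah,ao,at,av,aw,az,hy] rk=7  ker:ht,hv,hw,hz,ot,ov,ow,oy,oz,tv,tw,ty,tz,vw,vy,vz,wy,wz,yz
∂2: piv[aht,ahz,aov,aoz,atw,atz,avz,htw,hvw,hvz,hwz,hyz,otw,otz,owy,oyz,vyz] rk=17  ker:htz,ovz,vwz,wyz
∂1c = 0
c vs im∂2: reduces to 0 ⇒ boundary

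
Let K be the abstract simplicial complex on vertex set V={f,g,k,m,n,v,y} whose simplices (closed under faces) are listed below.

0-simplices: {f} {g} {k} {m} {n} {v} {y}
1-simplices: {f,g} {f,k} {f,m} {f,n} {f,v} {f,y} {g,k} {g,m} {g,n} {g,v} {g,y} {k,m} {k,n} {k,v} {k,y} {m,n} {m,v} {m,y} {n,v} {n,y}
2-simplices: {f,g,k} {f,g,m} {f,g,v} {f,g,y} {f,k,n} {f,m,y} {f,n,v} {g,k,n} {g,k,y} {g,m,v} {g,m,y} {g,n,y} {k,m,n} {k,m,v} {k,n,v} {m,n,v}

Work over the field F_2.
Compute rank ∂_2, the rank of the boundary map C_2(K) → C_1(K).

n_0=7 n_1=20 n_2=16  [Z2]
∂1: piv[fg,fk,fm,fn,fv,fy] rk=6  ker:gk,gm,gn,gv,gy,km,kn,kv,ky,mn,mv,my,nv,ny
∂2: piv[fgk,fgm,fgv,fgy,fkn,fmy,fnv,gkn,gky,gmv,gny,kmn,kmv,knv] rk=14  ker:gmy,mnv
rk∂_2=14

rank∂_2=14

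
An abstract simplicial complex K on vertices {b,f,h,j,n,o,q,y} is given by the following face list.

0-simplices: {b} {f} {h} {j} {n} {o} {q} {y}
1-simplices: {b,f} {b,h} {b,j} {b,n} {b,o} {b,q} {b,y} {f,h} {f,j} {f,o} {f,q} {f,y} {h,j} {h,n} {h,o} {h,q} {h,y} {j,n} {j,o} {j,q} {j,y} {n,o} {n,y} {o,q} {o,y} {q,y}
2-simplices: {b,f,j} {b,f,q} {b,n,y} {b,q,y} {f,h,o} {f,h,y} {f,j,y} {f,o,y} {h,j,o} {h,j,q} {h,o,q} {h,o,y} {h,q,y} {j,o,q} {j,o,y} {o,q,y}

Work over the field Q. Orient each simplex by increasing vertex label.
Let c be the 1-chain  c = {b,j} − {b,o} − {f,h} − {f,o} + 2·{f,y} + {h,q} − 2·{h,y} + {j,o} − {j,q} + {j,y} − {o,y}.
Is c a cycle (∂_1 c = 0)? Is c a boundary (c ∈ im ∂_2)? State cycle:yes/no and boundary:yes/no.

cycle:yes boundary:no

n_0=8 n_1=26 n_2=16  [Q]
∂1: piv[bf,bh,bj,bn,bo,bq,by] rk=7  ker:fh,fj,fo,fq,fy,hj,hn,ho,hq,hy,jn,jo,jq,jy,no,ny,oq,oy,qy
∂2: piv[bfj,bfq,bny,bqy,fho,fhy,fjy,foy,hjo,hjq,hoq,hqy,joy] rk=13  ker:hoy,joq,oqy
∂1c = 0
c vs im∂2: residual ≠ 0 ⇒ not boundary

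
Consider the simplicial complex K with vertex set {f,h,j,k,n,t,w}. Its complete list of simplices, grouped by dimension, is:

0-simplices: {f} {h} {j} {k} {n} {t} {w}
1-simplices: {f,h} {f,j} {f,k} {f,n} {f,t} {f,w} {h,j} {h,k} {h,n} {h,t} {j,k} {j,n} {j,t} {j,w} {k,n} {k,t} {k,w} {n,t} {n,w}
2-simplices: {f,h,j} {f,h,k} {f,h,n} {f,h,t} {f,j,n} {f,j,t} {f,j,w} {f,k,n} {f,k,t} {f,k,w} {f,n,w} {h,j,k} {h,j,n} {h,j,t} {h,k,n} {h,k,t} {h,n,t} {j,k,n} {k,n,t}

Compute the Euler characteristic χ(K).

n_0=7 n_1=19 n_2=19
χ=+7−19+19=7

χ(K)=7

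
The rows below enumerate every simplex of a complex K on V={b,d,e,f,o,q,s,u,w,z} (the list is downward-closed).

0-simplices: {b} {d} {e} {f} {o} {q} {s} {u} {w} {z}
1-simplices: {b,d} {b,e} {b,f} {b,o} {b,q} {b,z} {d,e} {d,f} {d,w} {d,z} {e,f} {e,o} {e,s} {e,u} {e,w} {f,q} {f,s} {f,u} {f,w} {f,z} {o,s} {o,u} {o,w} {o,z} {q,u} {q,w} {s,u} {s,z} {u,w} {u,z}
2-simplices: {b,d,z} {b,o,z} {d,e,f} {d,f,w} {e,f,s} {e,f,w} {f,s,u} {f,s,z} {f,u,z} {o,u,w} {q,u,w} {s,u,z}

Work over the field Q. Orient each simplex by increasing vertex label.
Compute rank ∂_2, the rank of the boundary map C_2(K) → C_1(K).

rank∂_2=11

n_0=10 n_1=30 n_2=12  [Q]
∂1: piv[bd,be,bf,bo,bq,bz,dw,es,eu] rk=9  ker:de,df,dz,ef,eo,ew,fq,fs,fu,fw,fz,os,ou,ow,oz,qu,qw,su,sz,uw,uz
∂2: piv[bdz,boz,def,dfw,efs,efw,fsu,fsz,fuz,ouw,quw] rk=11  ker:suz
rk∂_2=11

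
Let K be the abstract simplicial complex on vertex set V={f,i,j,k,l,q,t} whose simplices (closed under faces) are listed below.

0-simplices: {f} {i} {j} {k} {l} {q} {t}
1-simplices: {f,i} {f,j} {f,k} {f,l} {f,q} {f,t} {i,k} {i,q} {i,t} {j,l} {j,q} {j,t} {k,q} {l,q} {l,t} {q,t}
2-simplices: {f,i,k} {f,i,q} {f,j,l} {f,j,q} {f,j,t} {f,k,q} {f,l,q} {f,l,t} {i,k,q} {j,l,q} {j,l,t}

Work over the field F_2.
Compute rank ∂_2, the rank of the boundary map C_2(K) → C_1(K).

n_0=7 n_1=16 n_2=11  [Z2]
∂1: piv[fi,fj,fk,fl,fq,ft] rk=6  ker:ik,iq,it,jl,jq,jt,kq,lq,lt,qt
∂2: piv[fik,fiq,fjl,fjq,fjt,fkq,flq,flt] rk=8  ker:ikq,jlq,jlt
rk∂_2=8

rank∂_2=8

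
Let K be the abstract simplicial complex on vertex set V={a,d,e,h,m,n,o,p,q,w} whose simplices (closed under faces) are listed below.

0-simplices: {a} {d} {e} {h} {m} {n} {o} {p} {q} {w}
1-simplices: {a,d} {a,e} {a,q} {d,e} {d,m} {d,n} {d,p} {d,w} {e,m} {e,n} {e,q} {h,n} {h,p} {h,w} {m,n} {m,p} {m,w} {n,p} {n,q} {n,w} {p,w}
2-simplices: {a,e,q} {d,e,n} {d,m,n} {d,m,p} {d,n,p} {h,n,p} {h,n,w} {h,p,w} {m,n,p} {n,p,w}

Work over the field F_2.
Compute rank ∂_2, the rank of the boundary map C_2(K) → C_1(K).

n_0=10 n_1=21 n_2=10  [Z2]
∂1: piv[ad,ae,aq,dm,dn,dp,dw,hn] rk=8  ker:de,em,en,eq,hp,hw,mn,mp,mw,np,nq,nw,pw
∂2: piv[aeq,den,dmn,dmp,dnp,hnp,hnw,hpw] rk=8  ker:mnp,npw
rk∂_2=8

rank∂_2=8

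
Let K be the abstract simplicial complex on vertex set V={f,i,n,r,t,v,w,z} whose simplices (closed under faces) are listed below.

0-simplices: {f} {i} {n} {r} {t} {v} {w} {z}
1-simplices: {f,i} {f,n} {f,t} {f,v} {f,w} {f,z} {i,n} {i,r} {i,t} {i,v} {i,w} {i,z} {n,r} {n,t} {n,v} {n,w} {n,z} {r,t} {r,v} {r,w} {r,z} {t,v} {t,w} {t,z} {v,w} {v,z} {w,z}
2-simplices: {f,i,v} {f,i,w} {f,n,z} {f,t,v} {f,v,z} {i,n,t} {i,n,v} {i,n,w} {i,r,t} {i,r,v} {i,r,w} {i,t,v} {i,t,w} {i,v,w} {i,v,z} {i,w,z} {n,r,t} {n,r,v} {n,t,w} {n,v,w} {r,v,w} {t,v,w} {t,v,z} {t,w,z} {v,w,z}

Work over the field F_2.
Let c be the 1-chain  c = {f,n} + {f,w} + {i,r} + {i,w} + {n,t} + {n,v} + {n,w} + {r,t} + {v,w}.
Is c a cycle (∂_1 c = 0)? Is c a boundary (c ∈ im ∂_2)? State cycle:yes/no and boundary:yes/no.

n_0=8 n_1=27 n_2=25  [Z2]
∂1: piv[fi,fn,ft,fv,fw,fz,ir] rk=7  ker:in,it,iv,iw,iz,nr,nt,nv,nw,nz,rt,rv,rw,rz,tv,tw,tz,vw,vz,wz
∂2: piv[fiv,fiw,fnz,ftv,fvz,int,inv,inw,irt,irv,irw,itv,itw,ivw,ivz,iwz,nrt,tvz] rk=18  ker:nrv,ntw,nvw,rvw,tvw,twz,vwz
∂1c = 0
c vs im∂2: residual ≠ 0 ⇒ not boundary

cycle:yes boundary:no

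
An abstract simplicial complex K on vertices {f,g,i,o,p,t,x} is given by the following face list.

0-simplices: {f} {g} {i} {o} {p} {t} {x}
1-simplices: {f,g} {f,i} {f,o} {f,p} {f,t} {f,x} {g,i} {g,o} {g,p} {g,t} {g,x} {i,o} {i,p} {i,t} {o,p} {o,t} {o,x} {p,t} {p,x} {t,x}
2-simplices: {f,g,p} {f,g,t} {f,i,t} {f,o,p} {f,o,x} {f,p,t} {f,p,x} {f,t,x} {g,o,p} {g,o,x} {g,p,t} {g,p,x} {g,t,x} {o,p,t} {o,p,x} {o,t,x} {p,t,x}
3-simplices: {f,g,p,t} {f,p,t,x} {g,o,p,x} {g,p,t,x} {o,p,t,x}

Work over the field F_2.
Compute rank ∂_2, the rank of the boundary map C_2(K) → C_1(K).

n_0=7 n_1=20 n_2=17 n_3=5  [Z2]
∂1: piv[fg,fi,fo,fp,ft,fx] rk=6  ker:gi,go,gp,gt,gx,io,ip,it,op,ot,ox,pt,px,tx
∂2: piv[fgp,fgt,fit,fop,fox,fpt,fpx,ftx,gop,gox,opt] rk=11  ker:gpt,gpx,gtx,opx,otx,ptx
∂3: piv[fgpt,fptx,gopx,gptx,optx] rk=5
rk∂_2=11

rank∂_2=11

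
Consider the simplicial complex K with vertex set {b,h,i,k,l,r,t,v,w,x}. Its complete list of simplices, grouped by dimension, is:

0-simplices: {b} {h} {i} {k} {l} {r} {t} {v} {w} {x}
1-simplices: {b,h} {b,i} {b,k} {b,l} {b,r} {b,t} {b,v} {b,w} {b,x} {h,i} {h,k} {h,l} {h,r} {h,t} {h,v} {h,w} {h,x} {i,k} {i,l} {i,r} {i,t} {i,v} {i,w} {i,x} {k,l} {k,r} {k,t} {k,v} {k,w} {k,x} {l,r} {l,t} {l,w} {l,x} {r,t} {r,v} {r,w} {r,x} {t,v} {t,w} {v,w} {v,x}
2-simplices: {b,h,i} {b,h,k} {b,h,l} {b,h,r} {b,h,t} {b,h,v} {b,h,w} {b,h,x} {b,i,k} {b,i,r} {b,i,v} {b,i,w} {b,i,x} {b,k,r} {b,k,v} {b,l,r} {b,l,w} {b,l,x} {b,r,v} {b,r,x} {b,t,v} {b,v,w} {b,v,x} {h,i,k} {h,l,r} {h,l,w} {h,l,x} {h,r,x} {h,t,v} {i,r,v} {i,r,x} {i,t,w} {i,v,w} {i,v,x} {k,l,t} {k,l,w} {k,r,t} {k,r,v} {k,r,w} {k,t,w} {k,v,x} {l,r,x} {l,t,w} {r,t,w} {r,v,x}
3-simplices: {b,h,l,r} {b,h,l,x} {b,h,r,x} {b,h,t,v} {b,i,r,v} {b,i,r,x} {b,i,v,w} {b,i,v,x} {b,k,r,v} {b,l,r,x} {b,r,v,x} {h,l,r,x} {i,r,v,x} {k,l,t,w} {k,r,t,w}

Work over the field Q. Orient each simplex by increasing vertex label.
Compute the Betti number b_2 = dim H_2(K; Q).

b_2=2

n_0=10 n_1=42 n_2=45 n_3=15  [Q]
∂1: piv[bh,bi,bk,bl,br,bt,bv,bw,bx] rk=9  ker:hi,hk,hl,hr,ht,hv,hw,hx,ik,il,ir,it,iv,iw,ix,kl,kr,kt,kv,kw,kx,lr,lt,lw,lx,rt,rv,rw,rx,tv,tw,vw,vx
∂2: piv[bhi,bhk,bhl,bhr,bht,bhv,bhw,bhx,bik,bir,biv,biw,bix,bkr,bkv,blr,blw,blx,brv,brx,btv,bvw,bvx,itw,klt,klw,krt,krw,ktw,kvx] rk=30  ker:hik,hlr,hlw,hlx,hrx,htv,irv,irx,ivw,ivx,krv,lrx,ltw,rtw,rvx
∂3: piv[bhlr,bhlx,bhrx,bhtv,birv,birx,bivw,bivx,bkrv,blrx,brvx,kltw,krtw] rk=13  ker:hlrx,irvx
b_2=(45−30)−13=2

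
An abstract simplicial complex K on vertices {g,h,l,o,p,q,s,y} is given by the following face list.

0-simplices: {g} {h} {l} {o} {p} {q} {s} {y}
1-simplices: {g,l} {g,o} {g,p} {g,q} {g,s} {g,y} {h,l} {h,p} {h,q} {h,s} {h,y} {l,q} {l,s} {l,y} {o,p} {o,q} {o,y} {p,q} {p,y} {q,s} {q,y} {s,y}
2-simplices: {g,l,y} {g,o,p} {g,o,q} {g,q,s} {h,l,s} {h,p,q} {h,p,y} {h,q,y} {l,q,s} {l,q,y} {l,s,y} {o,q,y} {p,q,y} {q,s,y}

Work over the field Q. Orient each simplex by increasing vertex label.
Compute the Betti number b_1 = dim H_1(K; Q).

b_1=3

n_0=8 n_1=22 n_2=14  [Q]
∂1: piv[gl,go,gp,gq,gs,gy,hl] rk=7  ker:hp,hq,hs,hy,lq,ls,ly,op,oq,oy,pq,py,qs,qy,sy
∂2: piv[gly,gop,goq,gqs,hls,hpq,hpy,hqy,lqs,lqy,lsy,oqy] rk=12  ker:pqy,qsy
b_1=(22−7)−12=3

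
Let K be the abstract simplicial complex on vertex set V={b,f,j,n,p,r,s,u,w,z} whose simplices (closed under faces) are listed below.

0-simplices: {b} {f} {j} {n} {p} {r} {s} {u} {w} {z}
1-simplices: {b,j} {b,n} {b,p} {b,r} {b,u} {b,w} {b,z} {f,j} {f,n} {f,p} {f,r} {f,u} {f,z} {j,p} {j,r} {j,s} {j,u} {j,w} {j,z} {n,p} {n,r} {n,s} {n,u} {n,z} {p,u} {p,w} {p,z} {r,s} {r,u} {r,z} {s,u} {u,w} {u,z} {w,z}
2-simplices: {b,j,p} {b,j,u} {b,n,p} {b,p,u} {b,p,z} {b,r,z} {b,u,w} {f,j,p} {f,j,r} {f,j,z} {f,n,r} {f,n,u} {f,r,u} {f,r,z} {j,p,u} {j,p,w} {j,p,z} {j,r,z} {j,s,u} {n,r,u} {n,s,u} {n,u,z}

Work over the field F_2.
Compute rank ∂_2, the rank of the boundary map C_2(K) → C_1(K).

n_0=10 n_1=34 n_2=22  [Z2]
∂1: piv[bj,bn,bp,br,bu,bw,bz,fj,js] rk=9  ker:fn,fp,fr,fu,fz,jp,jr,ju,jw,jz,np,nr,ns,nu,nz,pu,pw,pz,rs,ru,rz,su,uw,uz,wz
∂2: piv[bjp,bju,bnp,bpu,bpz,brz,buw,fjp,fjr,fjz,fnr,fnu,fru,frz,jpw,jpz,jsu,nsu,nuz] rk=19  ker:jpu,jrz,nru
rk∂_2=19

rank∂_2=19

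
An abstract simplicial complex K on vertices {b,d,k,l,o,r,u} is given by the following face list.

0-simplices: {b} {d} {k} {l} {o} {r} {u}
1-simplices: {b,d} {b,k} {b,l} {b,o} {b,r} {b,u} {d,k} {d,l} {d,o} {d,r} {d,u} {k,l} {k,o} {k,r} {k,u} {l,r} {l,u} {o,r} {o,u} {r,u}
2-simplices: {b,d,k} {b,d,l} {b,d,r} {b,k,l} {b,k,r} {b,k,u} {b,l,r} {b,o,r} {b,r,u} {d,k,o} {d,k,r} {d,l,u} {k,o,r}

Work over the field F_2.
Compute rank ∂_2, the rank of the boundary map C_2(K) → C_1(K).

n_0=7 n_1=20 n_2=13  [Z2]
∂1: piv[bd,bk,bl,bo,br,bu] rk=6  ker:dk,dl,do,dr,du,kl,ko,kr,ku,lr,lu,or,ou,ru
∂2: piv[bdk,bdl,bdr,bkl,bkr,bku,blr,bor,bru,dko,dlu,kor] rk=12  ker:dkr
rk∂_2=12

rank∂_2=12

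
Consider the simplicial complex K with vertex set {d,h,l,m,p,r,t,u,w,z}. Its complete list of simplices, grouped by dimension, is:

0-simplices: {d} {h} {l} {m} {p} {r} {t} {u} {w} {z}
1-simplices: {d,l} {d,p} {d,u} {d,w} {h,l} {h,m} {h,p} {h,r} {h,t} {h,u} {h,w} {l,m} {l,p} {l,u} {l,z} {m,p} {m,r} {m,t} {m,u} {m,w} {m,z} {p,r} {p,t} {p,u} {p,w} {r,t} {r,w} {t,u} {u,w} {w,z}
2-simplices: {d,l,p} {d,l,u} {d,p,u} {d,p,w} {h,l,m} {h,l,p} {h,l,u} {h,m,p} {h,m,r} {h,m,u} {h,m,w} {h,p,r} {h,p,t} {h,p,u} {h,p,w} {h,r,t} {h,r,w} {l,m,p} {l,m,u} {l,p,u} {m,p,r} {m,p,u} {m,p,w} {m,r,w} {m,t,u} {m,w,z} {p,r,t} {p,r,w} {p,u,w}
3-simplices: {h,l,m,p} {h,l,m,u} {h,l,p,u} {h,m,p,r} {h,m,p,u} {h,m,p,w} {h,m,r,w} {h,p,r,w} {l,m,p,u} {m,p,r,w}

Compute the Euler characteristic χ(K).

χ(K)=-1

n_0=10 n_1=30 n_2=29 n_3=10
χ=+10−30+29−10=-1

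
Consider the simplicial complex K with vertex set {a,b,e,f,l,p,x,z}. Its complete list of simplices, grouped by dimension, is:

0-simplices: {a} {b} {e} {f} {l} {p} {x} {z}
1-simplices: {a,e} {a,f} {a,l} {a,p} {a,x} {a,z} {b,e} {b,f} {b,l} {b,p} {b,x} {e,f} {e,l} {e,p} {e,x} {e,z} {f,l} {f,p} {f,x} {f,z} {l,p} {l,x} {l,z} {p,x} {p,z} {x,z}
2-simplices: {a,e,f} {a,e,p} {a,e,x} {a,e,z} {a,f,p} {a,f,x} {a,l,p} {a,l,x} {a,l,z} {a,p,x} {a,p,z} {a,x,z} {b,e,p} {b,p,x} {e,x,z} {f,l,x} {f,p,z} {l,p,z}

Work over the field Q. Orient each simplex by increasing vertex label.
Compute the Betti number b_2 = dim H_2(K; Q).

b_2=2

n_0=8 n_1=26 n_2=18  [Q]
∂1: piv[ae,af,al,ap,ax,az,be] rk=7  ker:bf,bl,bp,bx,ef,el,ep,ex,ez,fl,fp,fx,fz,lp,lx,lz,px,pz,xz
∂2: piv[aef,aep,aex,aez,afp,afx,alp,alx,alz,apx,apz,axz,bep,bpx,flx,fpz] rk=16  ker:exz,lpz
b_2=(18−16)−0=2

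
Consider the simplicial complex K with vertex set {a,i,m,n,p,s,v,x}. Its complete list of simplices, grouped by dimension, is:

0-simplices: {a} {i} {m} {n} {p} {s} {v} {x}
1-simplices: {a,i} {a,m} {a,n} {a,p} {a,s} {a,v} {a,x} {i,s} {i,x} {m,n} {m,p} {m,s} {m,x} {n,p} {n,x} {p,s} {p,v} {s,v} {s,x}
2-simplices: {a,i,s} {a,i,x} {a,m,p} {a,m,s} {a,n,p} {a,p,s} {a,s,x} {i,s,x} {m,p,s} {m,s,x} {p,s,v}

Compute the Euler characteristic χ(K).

χ(K)=0

n_0=8 n_1=19 n_2=11
χ=+8−19+11=0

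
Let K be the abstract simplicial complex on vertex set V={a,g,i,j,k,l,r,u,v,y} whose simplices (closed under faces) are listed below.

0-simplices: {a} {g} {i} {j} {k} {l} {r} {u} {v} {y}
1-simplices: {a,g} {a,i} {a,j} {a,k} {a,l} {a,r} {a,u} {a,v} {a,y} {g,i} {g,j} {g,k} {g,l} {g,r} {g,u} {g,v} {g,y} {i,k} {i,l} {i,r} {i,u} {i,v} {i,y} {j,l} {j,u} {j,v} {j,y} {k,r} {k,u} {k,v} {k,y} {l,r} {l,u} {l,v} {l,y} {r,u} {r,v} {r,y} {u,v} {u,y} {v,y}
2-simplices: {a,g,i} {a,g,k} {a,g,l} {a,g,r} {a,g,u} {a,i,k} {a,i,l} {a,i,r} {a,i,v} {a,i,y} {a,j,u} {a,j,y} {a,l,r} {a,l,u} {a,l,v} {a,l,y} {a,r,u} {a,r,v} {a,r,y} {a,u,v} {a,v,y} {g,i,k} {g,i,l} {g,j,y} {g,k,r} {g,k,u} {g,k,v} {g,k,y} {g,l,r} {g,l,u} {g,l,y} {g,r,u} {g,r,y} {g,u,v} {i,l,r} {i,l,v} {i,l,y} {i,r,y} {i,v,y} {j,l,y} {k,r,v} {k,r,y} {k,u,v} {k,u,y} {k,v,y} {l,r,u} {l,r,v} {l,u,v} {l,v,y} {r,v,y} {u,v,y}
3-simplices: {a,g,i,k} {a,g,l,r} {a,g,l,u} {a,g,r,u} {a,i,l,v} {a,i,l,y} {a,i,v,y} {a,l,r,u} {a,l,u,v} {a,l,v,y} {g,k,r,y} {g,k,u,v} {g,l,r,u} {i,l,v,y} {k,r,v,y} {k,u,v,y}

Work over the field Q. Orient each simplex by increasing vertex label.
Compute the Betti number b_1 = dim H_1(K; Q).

b_1=2

n_0=10 n_1=41 n_2=51 n_3=16  [Q]
∂1: piv[ag,ai,aj,ak,al,ar,au,av,ay] rk=9  ker:gi,gj,gk,gl,gr,gu,gv,gy,ik,il,ir,iu,iv,iy,jl,ju,jv,jy,kr,ku,kv,ky,lr,lu,lv,ly,ru,rv,ry,uv,uy,vy
∂2: piv[agi,agk,agl,agr,agu,aik,ail,air,aiv,aiy,aju,ajy,alr,alu,alv,aly,aru,arv,ary,auv,avy,gjy,gkr,gku,gkv,gky,gly,guv,jly,kuy] rk=30  ker:gik,gil,glr,glu,gru,gry,ilr,ilv,ily,iry,ivy,krv,kry,kuv,kvy,lru,lrv,luv,lvy,rvy,uvy
∂3: piv[agik,aglr,aglu,agru,ailv,aily,aivy,alru,aluv,alvy,gkry,gkuv,krvy,kuvy] rk=14  ker:glru,ilvy
b_1=(41−9)−30=2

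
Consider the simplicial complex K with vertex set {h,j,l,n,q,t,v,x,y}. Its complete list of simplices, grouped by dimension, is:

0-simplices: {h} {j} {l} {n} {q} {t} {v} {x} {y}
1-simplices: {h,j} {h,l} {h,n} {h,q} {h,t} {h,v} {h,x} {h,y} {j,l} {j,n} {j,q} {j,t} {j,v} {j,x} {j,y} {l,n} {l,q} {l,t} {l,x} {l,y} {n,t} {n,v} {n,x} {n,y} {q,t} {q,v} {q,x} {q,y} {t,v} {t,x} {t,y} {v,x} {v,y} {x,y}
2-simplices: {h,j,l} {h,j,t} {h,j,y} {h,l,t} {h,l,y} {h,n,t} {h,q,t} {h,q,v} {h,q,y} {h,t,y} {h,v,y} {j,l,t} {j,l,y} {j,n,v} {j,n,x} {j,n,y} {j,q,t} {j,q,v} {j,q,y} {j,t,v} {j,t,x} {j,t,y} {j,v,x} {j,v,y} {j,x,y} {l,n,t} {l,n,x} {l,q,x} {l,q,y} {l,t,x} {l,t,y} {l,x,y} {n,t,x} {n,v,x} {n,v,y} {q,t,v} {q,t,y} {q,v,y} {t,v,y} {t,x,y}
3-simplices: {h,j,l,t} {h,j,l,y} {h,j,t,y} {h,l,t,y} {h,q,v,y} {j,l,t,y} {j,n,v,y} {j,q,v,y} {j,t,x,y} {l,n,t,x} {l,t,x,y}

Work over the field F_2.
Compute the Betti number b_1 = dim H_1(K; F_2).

b_1=1

n_0=9 n_1=34 n_2=40 n_3=11  [Z2]
∂1: piv[hj,hl,hn,hq,ht,hv,hx,hy] rk=8  ker:jl,jn,jq,jt,jv,jx,jy,ln,lq,lt,lx,ly,nt,nv,nx,ny,qt,qv,qx,qy,tv,tx,ty,vx,vy,xy
∂2: piv[hjl,hjt,hjy,hlt,hly,hnt,hqt,hqv,hqy,hty,hvy,jnv,jnx,jny,jqt,jqv,jtv,jtx,jvx,jxy,lnt,lnx,lqx,lqy,ltx] rk=25  ker:jlt,jly,jqy,jty,jvy,lty,lxy,ntx,nvx,nvy,qtv,qty,qvy,tvy,txy
∂3: piv[hjlt,hjly,hjty,hlty,hqvy,jnvy,jqvy,jtxy,lntx,ltxy] rk=10  ker:jlty
b_1=(34−8)−25=1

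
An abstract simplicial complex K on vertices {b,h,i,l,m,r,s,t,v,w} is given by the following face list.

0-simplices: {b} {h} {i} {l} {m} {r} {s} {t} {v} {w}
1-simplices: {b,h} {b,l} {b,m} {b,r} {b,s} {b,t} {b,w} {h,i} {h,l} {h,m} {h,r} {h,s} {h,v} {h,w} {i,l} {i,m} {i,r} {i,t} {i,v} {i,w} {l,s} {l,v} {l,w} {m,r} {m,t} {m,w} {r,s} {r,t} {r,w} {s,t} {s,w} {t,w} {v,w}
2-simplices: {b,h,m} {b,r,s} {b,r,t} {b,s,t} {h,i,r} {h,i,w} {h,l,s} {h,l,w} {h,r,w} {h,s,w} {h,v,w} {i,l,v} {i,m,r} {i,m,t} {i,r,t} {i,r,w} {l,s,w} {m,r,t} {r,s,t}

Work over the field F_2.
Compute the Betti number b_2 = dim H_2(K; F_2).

n_0=10 n_1=33 n_2=19  [Z2]
∂1: piv[bh,bl,bm,br,bs,bt,bw,hi,hv] rk=9  ker:hl,hm,hr,hs,hw,il,im,ir,it,iv,iw,ls,lv,lw,mr,mt,mw,rs,rt,rw,st,sw,tw,vw
∂2: piv[bhm,brs,brt,bst,hir,hiw,hls,hlw,hrw,hsw,hvw,ilv,imr,imt,irt] rk=15  ker:irw,lsw,mrt,rst
b_2=(19−15)−0=4

b_2=4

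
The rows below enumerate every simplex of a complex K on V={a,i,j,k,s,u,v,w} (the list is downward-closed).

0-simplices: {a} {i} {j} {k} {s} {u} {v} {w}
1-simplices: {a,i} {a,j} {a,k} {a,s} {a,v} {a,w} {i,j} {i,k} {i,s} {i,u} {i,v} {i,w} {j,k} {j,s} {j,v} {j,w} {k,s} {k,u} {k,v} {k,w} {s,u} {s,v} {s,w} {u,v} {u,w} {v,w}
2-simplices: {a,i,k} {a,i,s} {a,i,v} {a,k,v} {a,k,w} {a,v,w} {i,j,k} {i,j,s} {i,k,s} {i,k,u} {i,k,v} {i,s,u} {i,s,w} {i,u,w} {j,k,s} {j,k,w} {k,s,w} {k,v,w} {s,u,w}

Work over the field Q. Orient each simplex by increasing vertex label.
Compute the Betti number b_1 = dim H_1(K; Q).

b_1=4

n_0=8 n_1=26 n_2=19  [Q]
∂1: piv[ai,aj,ak,as,av,aw,iu] rk=7  ker:ij,ik,is,iv,iw,jk,js,jv,jw,ks,ku,kv,kw,su,sv,sw,uv,uw,vw
∂2: piv[aik,ais,aiv,akv,akw,avw,ijk,ijs,iks,iku,isu,isw,iuw,jkw,ksw] rk=15  ker:ikv,jks,kvw,suw
b_1=(26−7)−15=4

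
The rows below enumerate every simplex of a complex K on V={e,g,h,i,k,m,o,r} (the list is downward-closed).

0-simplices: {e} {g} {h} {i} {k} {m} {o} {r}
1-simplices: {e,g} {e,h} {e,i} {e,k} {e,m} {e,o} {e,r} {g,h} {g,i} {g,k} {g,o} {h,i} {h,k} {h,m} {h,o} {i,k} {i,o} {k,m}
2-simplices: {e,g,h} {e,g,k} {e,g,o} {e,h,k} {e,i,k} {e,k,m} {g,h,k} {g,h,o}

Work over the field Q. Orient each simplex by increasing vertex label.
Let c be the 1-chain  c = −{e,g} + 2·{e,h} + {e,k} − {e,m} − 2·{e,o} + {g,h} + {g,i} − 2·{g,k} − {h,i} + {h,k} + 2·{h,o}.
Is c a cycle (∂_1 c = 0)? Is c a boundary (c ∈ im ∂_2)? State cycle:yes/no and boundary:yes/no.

cycle:no boundary:no

n_0=8 n_1=18 n_2=8  [Q]
∂1: piv[eg,eh,ei,ek,em,eo,er] rk=7  ker:gh,gi,gk,go,hi,hk,hm,ho,ik,io,km
∂2: piv[egh,egk,ego,ehk,eik,ekm,gho] rk=7  ker:ghk
∂1c = {e} − {g} + {h} − {m}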